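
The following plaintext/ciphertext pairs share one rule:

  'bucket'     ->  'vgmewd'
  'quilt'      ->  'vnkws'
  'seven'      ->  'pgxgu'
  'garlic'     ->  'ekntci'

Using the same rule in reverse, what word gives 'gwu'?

sue

The output letters match the input read backwards, each shifted +2: bucket reversed is tekcub. Read the word backwards and shift each letter +2.
Reversing it on gwu: shift back: g−2=e, w−2=u, u−2=s → eus; then reverse → sue.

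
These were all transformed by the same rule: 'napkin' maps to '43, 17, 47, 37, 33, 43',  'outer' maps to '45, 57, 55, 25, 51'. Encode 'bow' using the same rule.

19, 45, 61

n(#14)→43 and a(#1)→17: differences scale by 2, so n = 2·pos + 15. The formula is n = 2×(alphabet index, a=1) + 15.
Applying it to bow: b=2→19, o=15→45, w=23→61.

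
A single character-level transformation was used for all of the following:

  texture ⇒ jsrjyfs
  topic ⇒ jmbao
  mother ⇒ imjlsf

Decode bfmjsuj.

t(19)→j(9) and e(4)→s(18) fit y≡15x+10 (mod 26); the inverse of 15 mod 26 is 7. This is an affine cipher: with a=0,…,z=25, each position x becomes (15x+10) mod 26.
Decoding bfmjsuj: b(1)→7·(1−10)≡15=p; f(5)→7·(5−10)≡17=r; m(12)→7·(12−10)≡14=o; j(9)→7·(9−10)≡19=t; s(18)→7·(18−10)≡4=e; u(20)→7·(20−10)≡18=s; j(9)→7·(9−10)≡19=t (all mod 26).

protest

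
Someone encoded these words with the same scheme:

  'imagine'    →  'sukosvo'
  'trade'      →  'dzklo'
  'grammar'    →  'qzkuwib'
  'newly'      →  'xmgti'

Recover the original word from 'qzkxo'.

Shifts by position in imagine: pos 0: i→s (+10), pos 1: m→u (+8), pos 2: a→k (+10), pos 3: g→o (+8) — repeating every 2. A repeating key of period 2 is used — shifts +10, +8 over and over.
Reversing it on qzkxo: q−10=g, z−8=r, k−10=a, x−8=p, o−10=e.

grape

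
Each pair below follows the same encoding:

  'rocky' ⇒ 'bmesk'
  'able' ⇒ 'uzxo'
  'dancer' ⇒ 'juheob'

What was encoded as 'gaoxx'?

swell

r(17)→b(1) and o(14)→m(12) fit y≡5x+20 (mod 26); the inverse of 5 mod 26 is 21. Treating letters as 0–25, the rule is x ↦ 5x + 20 (mod 26).
Reversing it on gaoxx: g(6)→21·(6−20)≡18=s; a(0)→21·(0−20)≡22=w; o(14)→21·(14−20)≡4=e; x(23)→21·(23−20)≡11=l; x(23)→21·(23−20)≡11=l (all mod 26).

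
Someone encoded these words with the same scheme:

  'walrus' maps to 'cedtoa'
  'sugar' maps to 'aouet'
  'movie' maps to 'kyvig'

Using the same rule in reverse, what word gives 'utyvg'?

Each letter's alphabet position (a=0..z=25) is mapped through 7·x+4 mod 26 — an affine cipher.
Reversing it on utyvg: u(20)→15·(20−4)≡6=g; t(19)→15·(19−4)≡17=r; y(24)→15·(24−4)≡14=o; v(21)→15·(21−4)≡21=v; g(6)→15·(6−4)≡4=e (all mod 26).

grove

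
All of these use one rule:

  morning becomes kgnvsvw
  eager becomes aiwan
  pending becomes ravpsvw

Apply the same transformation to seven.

m(12)→k(10) and o(14)→g(6) fit y≡11x+8 (mod 26); the inverse of 11 mod 26 is 19. This is an affine cipher: with a=0,…,z=25, each position x becomes (11x+8) mod 26.
For seven: s(18)→11·18+8≡24=y; e(4)→11·4+8≡0=a; v(21)→11·21+8≡5=f; e(4)→11·4+8≡0=a; n(13)→11·13+8≡21=v (all mod 26).

yafav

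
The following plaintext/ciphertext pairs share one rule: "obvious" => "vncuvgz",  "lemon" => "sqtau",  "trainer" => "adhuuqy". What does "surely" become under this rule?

zgyqsk

Shifts by position in obvious: pos 0: o→v (+7), pos 1: b→n (+12), pos 2: v→c (+7), pos 3: i→u (+12) — repeating every 2. The shifts repeat in a cycle of length 2: positions 0,1,… shift by +7, +12, then the pattern repeats.
Applying it to surely: s+7=z, u+12=g, r+7=y, e+12=q, l+7=s, y+12=k.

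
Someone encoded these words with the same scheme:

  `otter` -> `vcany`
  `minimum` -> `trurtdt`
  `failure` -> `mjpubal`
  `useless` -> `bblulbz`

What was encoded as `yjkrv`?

Shifts by position in otter: pos 0: o→v (+7), pos 1: t→c (+9), pos 2: t→a (+7), pos 3: e→n (+9) — repeating every 2. The shifts repeat in a cycle of length 2: positions 0,1,… shift by +7, +9, then the pattern repeats.
Decoding yjkrv: y−7=r, j−9=a, k−7=d, r−9=i, v−7=o.

radio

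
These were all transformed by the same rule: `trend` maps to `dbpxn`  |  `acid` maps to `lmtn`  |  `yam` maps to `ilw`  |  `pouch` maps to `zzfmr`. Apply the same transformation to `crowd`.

mbzgn

Two shifts are in play — +11 for a/e/i/o/u, +10 for every other letter.
Applying it to crowd: c(cons)+10=m, r(cons)+10=b, o(vowel)+11=z, w(cons)+10=g, d(cons)+10=n.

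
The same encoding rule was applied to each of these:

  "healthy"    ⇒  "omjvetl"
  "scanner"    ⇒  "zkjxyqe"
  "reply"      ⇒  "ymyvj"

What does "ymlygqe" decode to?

In healthy: h→o is +7, e→m is +8, a→j is +9, l→v is +10 — the shift increases by 1 each position. Each letter shifts forward by (position + 7), i.e. 7, 8, 9, … — the shift grows by one for each successive letter.
Decoding ymlygqe: y−7=r, m−8=e, l−9=c, y−10=o, g−11=v, q−12=e, e−13=r.

recover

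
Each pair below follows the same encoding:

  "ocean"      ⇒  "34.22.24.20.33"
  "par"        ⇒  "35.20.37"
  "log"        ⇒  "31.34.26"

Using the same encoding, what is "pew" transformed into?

Each letter is replaced by its alphabet position (a=1..z=26) + 19.
For pew: p=16→35, e=5→24, w=23→42.

35.24.42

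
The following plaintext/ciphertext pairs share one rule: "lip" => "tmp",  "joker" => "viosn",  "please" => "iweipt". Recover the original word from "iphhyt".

puddle

The output letters match the input read backwards, each shifted +4: lip reversed is pil. Two steps: reverse the string, then apply a Caesar shift of +4.
Reversing it on iphhyt: shift back: i−4=e, p−4=l, h−4=d, h−4=d, y−4=u, t−4=p → elddup; then reverse → puddle.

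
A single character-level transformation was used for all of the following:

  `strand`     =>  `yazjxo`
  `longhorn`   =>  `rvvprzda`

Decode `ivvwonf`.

connect

In strand: s→y is +6, t→a is +7, r→z is +8, a→j is +9 — the shift increases by 1 each position. Each letter shifts forward by (position + 6), i.e. 6, 7, 8, … — the shift grows by one for each successive letter.
Decoding ivvwonf: i−6=c, v−7=o, v−8=n, w−9=n, o−10=e, n−11=c, f−12=t.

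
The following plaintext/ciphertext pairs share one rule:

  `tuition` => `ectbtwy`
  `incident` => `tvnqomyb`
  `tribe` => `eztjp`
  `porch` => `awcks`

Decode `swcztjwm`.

Shifts by position in tuition: pos 0: t→e (+11), pos 1: u→c (+8), pos 2: i→t (+11), pos 3: t→b (+8) — repeating every 2. It's a Vigenère-style cipher with numeric key [11,8]: position i shifts by key[i mod 2].
Decoding swcztjwm: s−11=h, w−8=o, c−11=r, z−8=r, t−11=i, j−8=b, w−11=l, m−8=e.

horrible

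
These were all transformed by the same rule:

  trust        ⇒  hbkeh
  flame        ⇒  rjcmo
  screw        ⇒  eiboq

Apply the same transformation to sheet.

exooh

t(19)→h(7) and r(17)→b(1) fit y≡3x+2 (mod 26); the inverse of 3 mod 26 is 9. This is an affine cipher: with a=0,…,z=25, each position x becomes (3x+2) mod 26.
For sheet: s(18)→3·18+2≡4=e; h(7)→3·7+2≡23=x; e(4)→3·4+2≡14=o; e(4)→3·4+2≡14=o; t(19)→3·19+2≡7=h (all mod 26).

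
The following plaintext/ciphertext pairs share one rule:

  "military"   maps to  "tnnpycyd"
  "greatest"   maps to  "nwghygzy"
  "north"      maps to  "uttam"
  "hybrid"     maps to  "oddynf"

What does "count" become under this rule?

jtwuy

A repeating key of period 3 is used — shifts +7, +5, +2 over and over.
On count: c+7=j, o+5=t, u+2=w, n+7=u, t+5=y.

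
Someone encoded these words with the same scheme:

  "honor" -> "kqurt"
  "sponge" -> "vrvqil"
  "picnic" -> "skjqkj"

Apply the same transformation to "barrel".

ecyugs

The shifts repeat in a cycle of length 3: positions 0,1,… shift by +3, +2, +7, then the pattern repeats.
On barrel: b+3=e, a+2=c, r+7=y, r+3=u, e+2=g, l+7=s.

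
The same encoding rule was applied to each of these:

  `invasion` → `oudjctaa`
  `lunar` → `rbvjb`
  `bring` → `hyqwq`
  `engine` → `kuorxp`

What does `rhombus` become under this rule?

xowvlfe

In invasion: i→o is +6, n→u is +7, v→d is +8, a→j is +9 — the shift increases by 1 each position. Letter i (0-indexed) is shifted by i+6, so successive shifts are 6, 7, 8, ….
Applying it to rhombus: r+6=x, h+7=o, o+8=w, m+9=v, b+10=l, u+11=f, s+12=e.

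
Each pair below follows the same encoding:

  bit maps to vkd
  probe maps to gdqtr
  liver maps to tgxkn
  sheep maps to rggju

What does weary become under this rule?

The output letters match the input read backwards, each shifted +2: bit reversed is tib. Two steps: reverse the string, then apply a Caesar shift of +2.
Applying it to weary: reverse → yraew; then shift: y+2=a, r+2=t, a+2=c, e+2=g, w+2=y.

atcgy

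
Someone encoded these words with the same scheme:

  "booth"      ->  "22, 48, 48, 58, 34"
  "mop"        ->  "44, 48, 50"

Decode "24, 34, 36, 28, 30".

b(#2)→22 and o(#15)→48: differences scale by 2, so n = 2·pos + 18. The formula is n = 2×(alphabet index, a=1) + 18.
Decoding 24, 34, 36, 28, 30: 24→(24−18)÷2=3=c, 34→(34−18)÷2=8=h, 36→(36−18)÷2=9=i, 28→(28−18)÷2=5=e, 30→(30−18)÷2=6=f.

chief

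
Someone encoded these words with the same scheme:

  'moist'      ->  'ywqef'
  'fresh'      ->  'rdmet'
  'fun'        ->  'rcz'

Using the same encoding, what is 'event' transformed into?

Vowels shift forward by 8 and consonants shift forward by 12.
Applying it to event: e(vowel)+8=m, v(cons)+12=h, e(vowel)+8=m, n(cons)+12=z, t(cons)+12=f.

mhmzf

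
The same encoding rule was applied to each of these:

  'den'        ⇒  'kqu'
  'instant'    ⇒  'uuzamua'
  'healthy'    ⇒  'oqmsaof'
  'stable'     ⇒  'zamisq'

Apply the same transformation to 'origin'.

ayunuu

The shift depends on letter class: consonant d→k is +7, but vowel e→q is +12. The rule splits by letter class: vowels +12, consonants +7.
On origin: o(vowel)+12=a, r(cons)+7=y, i(vowel)+12=u, g(cons)+7=n, i(vowel)+12=u, n(cons)+7=u.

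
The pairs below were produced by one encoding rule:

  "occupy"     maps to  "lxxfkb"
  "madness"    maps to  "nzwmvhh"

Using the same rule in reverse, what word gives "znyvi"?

amber

Each pair mirrors across the alphabet (o↔l, c↔x, c↔x): positions sum to 25. Letters are reflected about the middle of the alphabet (position → 25−position): Atbash.
Undoing it on znyvi: z↔a, n↔m, y↔b, v↔e, i↔r.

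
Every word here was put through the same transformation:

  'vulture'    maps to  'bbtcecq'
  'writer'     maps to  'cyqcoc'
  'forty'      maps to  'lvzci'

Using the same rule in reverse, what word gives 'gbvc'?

In vulture: v→b is +6, u→b is +7, l→t is +8, t→c is +9 — the shift increases by 1 each position. The shift increases by 1 at each position, starting from +6: 6, 7, 8, ….
Decoding gbvc: g−6=a, b−7=u, v−8=n, c−9=t.

aunt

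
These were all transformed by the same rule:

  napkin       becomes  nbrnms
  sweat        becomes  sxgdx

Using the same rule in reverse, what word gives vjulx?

visit

In napkin: n→n is +0, a→b is +1, p→r is +2, k→n is +3 — the shift increases by 1 each position. The shift increases by 1 at each position, starting from +0: 0, 1, 2, ….
Reversing it on vjulx: v−0=v, j−1=i, u−2=s, l−3=i, x−4=t.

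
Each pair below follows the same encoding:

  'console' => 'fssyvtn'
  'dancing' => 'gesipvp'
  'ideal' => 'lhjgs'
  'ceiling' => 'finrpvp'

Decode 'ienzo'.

faith

In console: c→f is +3, o→s is +4, n→s is +5, s→y is +6 — the shift increases by 1 each position. Each letter shifts forward by (position + 3), i.e. 3, 4, 5, … — the shift grows by one for each successive letter.
Undoing it on ienzo: i−3=f, e−4=a, n−5=i, z−6=t, o−7=h.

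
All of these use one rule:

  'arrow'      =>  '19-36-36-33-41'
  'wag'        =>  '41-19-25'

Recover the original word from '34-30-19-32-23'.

plane

a is letter #1 and maps to 19: an offset of 18. Each letter is replaced by its alphabet position (a=1..z=26) + 18.
Decoding 34-30-19-32-23: 34→(34−18)÷1=16=p, 30→(30−18)÷1=12=l, 19→(19−18)÷1=1=a, 32→(32−18)÷1=14=n, 23→(23−18)÷1=5=e.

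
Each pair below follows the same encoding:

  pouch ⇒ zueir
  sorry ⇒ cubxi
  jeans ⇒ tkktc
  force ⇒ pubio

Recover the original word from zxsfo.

prize

It's a Vigenère-style cipher with numeric key [10,6]: position i shifts by key[i mod 2].
Undoing it on zxsfo: z−10=p, x−6=r, s−10=i, f−6=z, o−10=e.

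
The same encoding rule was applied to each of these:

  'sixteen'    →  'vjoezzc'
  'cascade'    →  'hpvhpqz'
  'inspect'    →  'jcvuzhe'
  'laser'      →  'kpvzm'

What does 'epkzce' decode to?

talent

s(18)→v(21) and i(8)→j(9) fit y≡9x+15 (mod 26); the inverse of 9 mod 26 is 3. Each letter's alphabet position (a=0..z=25) is mapped through 9·x+15 mod 26 — an affine cipher.
Decoding epkzce: e(4)→3·(4−15)≡19=t; p(15)→3·(15−15)≡0=a; k(10)→3·(10−15)≡11=l; z(25)→3·(25−15)≡4=e; c(2)→3·(2−15)≡13=n; e(4)→3·(4−15)≡19=t (all mod 26).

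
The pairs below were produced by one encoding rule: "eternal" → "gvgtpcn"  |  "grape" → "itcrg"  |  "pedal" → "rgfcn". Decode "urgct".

spear

This is a Caesar cipher with shift 2.
Decoding urgct: u−2=s, r−2=p, g−2=e, c−2=a, t−2=r.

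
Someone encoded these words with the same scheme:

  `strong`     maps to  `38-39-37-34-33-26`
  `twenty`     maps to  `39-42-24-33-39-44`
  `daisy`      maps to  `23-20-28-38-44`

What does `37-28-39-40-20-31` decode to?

s is letter #19 and maps to 38: an offset of 19. The number is (letter's place in the alphabet, a=1) + 19.
Reversing it on 37-28-39-40-20-31: 37→(37−19)÷1=18=r, 28→(28−19)÷1=9=i, 39→(39−19)÷1=20=t, 40→(40−19)÷1=21=u, 20→(20−19)÷1=1=a, 31→(31−19)÷1=12=l.

ritual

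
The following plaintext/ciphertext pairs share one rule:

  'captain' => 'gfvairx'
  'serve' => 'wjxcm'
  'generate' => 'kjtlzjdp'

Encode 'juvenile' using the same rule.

nzblvrvp

In captain: c→g is +4, a→f is +5, p→v is +6, t→a is +7 — the shift increases by 1 each position. The shift increases by 1 at each position, starting from +4: 4, 5, 6, ….
For juvenile: j+4=n, u+5=z, v+6=b, e+7=l, n+8=v, i+9=r, l+10=v, e+11=p.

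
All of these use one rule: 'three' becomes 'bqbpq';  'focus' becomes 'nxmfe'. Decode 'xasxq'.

In three: t→b is +8, h→q is +9, r→b is +10, e→p is +11 — the shift increases by 1 each position. Each letter shifts forward by (position + 8), i.e. 8, 9, 10, … — the shift grows by one for each successive letter.
Reversing it on xasxq: x−8=p, a−9=r, s−10=i, x−11=m, q−12=e.

prime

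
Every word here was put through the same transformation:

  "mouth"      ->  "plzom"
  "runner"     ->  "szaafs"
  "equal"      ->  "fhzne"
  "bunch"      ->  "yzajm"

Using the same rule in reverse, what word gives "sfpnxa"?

remain

m(12)→p(15) and o(14)→l(11) fit y≡11x+13 (mod 26); the inverse of 11 mod 26 is 19. This is an affine cipher: with a=0,…,z=25, each position x becomes (11x+13) mod 26.
Undoing it on sfpnxa: s(18)→19·(18−13)≡17=r; f(5)→19·(5−13)≡4=e; p(15)→19·(15−13)≡12=m; n(13)→19·(13−13)≡0=a; x(23)→19·(23−13)≡8=i; a(0)→19·(0−13)≡13=n (all mod 26).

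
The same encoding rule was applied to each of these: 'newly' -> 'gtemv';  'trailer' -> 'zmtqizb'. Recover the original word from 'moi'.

age

The output letters match the input read backwards, each shifted +8: newly reversed is ylwen. The word is reversed, then every letter is shifted forward by 8.
Reversing it on moi: shift back: m−8=e, o−8=g, i−8=a → ega; then reverse → age.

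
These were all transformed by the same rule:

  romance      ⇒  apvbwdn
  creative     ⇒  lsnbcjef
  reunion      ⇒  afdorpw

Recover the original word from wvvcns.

number

Shifts by position in romance: pos 0: r→a (+9), pos 1: o→p (+1), pos 2: m→v (+9), pos 3: a→b (+1) — repeating every 2. A repeating key of period 2 is used — shifts +9, +1 over and over.
Reversing it on wvvcns: w−9=n, v−1=u, v−9=m, c−1=b, n−9=e, s−1=r.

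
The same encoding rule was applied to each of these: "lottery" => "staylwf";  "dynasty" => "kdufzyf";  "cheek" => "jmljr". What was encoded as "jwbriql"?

Shifts by position in lottery: pos 0: l→s (+7), pos 1: o→t (+5), pos 2: t→a (+7), pos 3: t→y (+5) — repeating every 2. The shifts repeat in a cycle of length 2: positions 0,1,… shift by +7, +5, then the pattern repeats.
Undoing it on jwbriql: j−7=c, w−5=r, b−7=u, r−5=m, i−7=b, q−5=l, l−7=e.

crumble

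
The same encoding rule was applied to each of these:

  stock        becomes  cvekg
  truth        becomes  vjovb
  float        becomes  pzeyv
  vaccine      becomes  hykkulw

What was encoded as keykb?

s(18)→c(2) and t(19)→v(21) fit y≡19x+24 (mod 26); the inverse of 19 mod 26 is 11. This is an affine cipher: with a=0,…,z=25, each position x becomes (19x+24) mod 26.
Decoding keykb: k(10)→11·(10−24)≡2=c; e(4)→11·(4−24)≡14=o; y(24)→11·(24−24)≡0=a; k(10)→11·(10−24)≡2=c; b(1)→11·(1−24)≡7=h (all mod 26).

coach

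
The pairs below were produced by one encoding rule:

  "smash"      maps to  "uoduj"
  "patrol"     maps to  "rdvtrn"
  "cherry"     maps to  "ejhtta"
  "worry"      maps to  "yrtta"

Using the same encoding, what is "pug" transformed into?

rxi

The shift depends on letter class: consonant s→u is +2, but vowel a→d is +3. The rule splits by letter class: vowels +3, consonants +2.
On pug: p(cons)+2=r, u(vowel)+3=x, g(cons)+2=i.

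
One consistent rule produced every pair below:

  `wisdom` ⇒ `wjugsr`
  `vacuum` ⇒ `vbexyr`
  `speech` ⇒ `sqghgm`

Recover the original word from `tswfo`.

truck

In wisdom: w→w is +0, i→j is +1, s→u is +2, d→g is +3 — the shift increases by 1 each position. The shift increases by 1 at each position, starting from +0: 0, 1, 2, ….
Decoding tswfo: t−0=t, s−1=r, w−2=u, f−3=c, o−4=k.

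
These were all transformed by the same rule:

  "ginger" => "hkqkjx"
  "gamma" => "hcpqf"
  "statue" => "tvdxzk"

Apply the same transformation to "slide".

tnlhj

In ginger: g→h is +1, i→k is +2, n→q is +3, g→k is +4 — the shift increases by 1 each position. Each letter shifts forward by (position + 1), i.e. 1, 2, 3, … — the shift grows by one for each successive letter.
Applying it to slide: s+1=t, l+2=n, i+3=l, d+4=h, e+5=j.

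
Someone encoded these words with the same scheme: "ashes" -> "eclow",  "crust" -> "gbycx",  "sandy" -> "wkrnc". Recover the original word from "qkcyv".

mayor

The shifts repeat in a cycle of length 2: positions 0,1,… shift by +4, +10, then the pattern repeats.
Undoing it on qkcyv: q−4=m, k−10=a, c−4=y, y−10=o, v−4=r.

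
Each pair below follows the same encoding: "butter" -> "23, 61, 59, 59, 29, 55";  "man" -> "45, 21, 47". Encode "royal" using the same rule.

55, 49, 69, 21, 43

Each letter becomes 2×(its alphabet position, a=1..z=26) + 19.
For royal: r=18→55, o=15→49, y=25→69, a=1→21, l=12→43.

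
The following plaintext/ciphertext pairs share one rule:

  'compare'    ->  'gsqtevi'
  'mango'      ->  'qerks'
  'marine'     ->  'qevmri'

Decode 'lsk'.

Compare letters: c→g is +4, o→s is +4, m→q is +4 — a constant shift. This is a Caesar cipher with shift 4.
Decoding lsk: l−4=h, s−4=o, k−4=g.

hog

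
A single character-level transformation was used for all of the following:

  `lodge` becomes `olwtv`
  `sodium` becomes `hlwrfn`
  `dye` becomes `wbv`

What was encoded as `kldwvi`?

powder

This is the alphabet-reversal cipher (Atbash): a becomes z, b becomes y, etc.
Decoding kldwvi: k↔p, l↔o, d↔w, w↔d, v↔e, i↔r.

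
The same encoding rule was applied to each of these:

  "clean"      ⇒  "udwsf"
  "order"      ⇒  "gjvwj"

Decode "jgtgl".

Compare letters: c→u is +18, l→d is +18, e→w is +18 — a constant shift. Every letter moves 18 places later in the alphabet, wrapping around z→a.
Undoing it on jgtgl: j−18=r, g−18=o, t−18=b, g−18=o, l−18=t.

robot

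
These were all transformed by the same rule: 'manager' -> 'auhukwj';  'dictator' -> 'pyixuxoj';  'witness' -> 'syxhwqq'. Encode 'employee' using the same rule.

This is an affine cipher: with a=0,…,z=25, each position x becomes (7x+20) mod 26.
For employee: e(4)→7·4+20≡22=w; m(12)→7·12+20≡0=a; p(15)→7·15+20≡21=v; l(11)→7·11+20≡19=t; o(14)→7·14+20≡14=o; y(24)→7·24+20≡6=g; e(4)→7·4+20≡22=w; e(4)→7·4+20≡22=w (all mod 26).

wavtogww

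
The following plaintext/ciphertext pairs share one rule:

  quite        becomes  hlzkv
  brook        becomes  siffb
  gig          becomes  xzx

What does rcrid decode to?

This is a Caesar cipher with shift 17.
Undoing it on rcrid: r−17=a, c−17=l, r−17=a, i−17=r, d−17=m.

alarm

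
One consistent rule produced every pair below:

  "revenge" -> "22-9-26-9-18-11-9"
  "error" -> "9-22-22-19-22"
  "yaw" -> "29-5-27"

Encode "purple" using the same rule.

r is letter #18 and maps to 22: an offset of 4. The number is (letter's place in the alphabet, a=1) + 4.
Applying it to purple: p=16→20, u=21→25, r=18→22, p=16→20, l=12→16, e=5→9.

20-25-22-20-16-9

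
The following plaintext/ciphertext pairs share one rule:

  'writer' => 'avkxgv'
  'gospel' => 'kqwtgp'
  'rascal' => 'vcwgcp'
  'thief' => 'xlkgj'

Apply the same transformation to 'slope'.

wpqtg

The shift depends on letter class: consonant w→a is +4, but vowel i→k is +2. Vowels shift forward by 2 and consonants shift forward by 4.
Applying it to slope: s(cons)+4=w, l(cons)+4=p, o(vowel)+2=q, p(cons)+4=t, e(vowel)+2=g.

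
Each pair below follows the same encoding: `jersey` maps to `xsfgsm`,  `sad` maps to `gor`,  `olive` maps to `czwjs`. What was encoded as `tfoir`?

Compare letters: j→x is +14, e→s is +14, r→f is +14 — a constant shift. Each letter is shifted forward by 14 in the alphabet (a Caesar shift of +14).
Decoding tfoir: t−14=f, f−14=r, o−14=a, i−14=u, r−14=d.

fraud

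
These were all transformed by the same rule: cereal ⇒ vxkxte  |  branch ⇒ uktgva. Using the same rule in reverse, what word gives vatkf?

charm

Compare letters: c→v is +19, e→x is +19, r→k is +19 — a constant shift. It's a constant shift of +19 (ROT19).
Undoing it on vatkf: v−19=c, a−19=h, t−19=a, k−19=r, f−19=m.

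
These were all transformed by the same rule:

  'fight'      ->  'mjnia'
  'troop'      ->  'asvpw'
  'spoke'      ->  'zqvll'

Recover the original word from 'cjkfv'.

Shifts by position in fight: pos 0: f→m (+7), pos 1: i→j (+1), pos 2: g→n (+7), pos 3: h→i (+1) — repeating every 2. It's a Vigenère-style cipher with numeric key [7,1]: position i shifts by key[i mod 2].
Undoing it on cjkfv: c−7=v, j−1=i, k−7=d, f−1=e, v−7=o.

video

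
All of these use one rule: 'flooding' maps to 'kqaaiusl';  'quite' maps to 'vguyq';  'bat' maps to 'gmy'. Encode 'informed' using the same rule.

uskawrqi

The shift depends on letter class: consonant f→k is +5, but vowel o→a is +12. The rule splits by letter class: vowels +12, consonants +5.
For informed: i(vowel)+12=u, n(cons)+5=s, f(cons)+5=k, o(vowel)+12=a, r(cons)+5=w, m(cons)+5=r, e(vowel)+12=q, d(cons)+5=i.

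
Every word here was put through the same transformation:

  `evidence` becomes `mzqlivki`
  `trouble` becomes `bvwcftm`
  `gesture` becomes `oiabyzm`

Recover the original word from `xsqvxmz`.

pointer

Shifts by position in evidence: pos 0: e→m (+8), pos 1: v→z (+4), pos 2: i→q (+8), pos 3: d→l (+8), pos 4: e→i (+4), pos 5: n→v (+8) — repeating every 3. A repeating key of period 3 is used — shifts +8, +4, +8 over and over.
Undoing it on xsqvxmz: x−8=p, s−4=o, q−8=i, v−8=n, x−4=t, m−8=e, z−8=r.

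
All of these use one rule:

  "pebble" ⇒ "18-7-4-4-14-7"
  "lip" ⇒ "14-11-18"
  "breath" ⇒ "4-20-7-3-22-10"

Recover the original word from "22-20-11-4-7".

p is letter #16 and maps to 18: an offset of 2. Each letter is replaced by its alphabet position (a=1..z=26) + 2.
Reversing it on 22-20-11-4-7: 22→(22−2)÷1=20=t, 20→(20−2)÷1=18=r, 11→(11−2)÷1=9=i, 4→(4−2)÷1=2=b, 7→(7−2)÷1=5=e.

tribe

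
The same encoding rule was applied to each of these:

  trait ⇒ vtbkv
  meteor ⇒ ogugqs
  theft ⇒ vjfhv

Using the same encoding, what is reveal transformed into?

Shifts by position in trait: pos 0: t→v (+2), pos 1: r→t (+2), pos 2: a→b (+1), pos 3: i→k (+2), pos 4: t→v (+2) — repeating every 3. It's a Vigenère-style cipher with numeric key [2,2,1]: position i shifts by key[i mod 3].
On reveal: r+2=t, e+2=g, v+1=w, e+2=g, a+2=c, l+1=m.

tgwgcm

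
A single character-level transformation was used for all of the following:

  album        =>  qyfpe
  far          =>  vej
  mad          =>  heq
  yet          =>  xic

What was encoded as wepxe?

The output letters match the input read backwards, each shifted +4: album reversed is mubla. Read the word backwards and shift each letter +4.
Undoing it on wepxe: shift back: w−4=s, e−4=a, p−4=l, x−4=t, e−4=a → salta; then reverse → atlas.

atlas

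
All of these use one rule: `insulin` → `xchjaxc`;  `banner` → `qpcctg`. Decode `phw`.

Each letter is shifted forward by 15 in the alphabet (a Caesar shift of +15).
Reversing it on phw: p−15=a, h−15=s, w−15=h.

ash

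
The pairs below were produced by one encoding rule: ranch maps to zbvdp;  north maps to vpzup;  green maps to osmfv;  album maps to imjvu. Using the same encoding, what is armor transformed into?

Shifts by position in ranch: pos 0: r→z (+8), pos 1: a→b (+1), pos 2: n→v (+8), pos 3: c→d (+1) — repeating every 2. The shifts repeat in a cycle of length 2: positions 0,1,… shift by +8, +1, then the pattern repeats.
Applying it to armor: a+8=i, r+1=s, m+8=u, o+1=p, r+8=z.

isupz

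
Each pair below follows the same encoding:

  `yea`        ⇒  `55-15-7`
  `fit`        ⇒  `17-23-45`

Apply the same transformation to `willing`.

51-23-29-29-23-33-19

y(#25)→55 and e(#5)→15: differences scale by 2, so n = 2·pos + 5. Each letter becomes 2×(its alphabet position, a=1..z=26) + 5.
For willing: w=23→51, i=9→23, l=12→29, l=12→29, i=9→23, n=14→33, g=7→19.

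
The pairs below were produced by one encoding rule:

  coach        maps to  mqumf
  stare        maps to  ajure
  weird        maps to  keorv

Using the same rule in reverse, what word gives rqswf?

c(2)→m(12) and o(14)→q(16) fit y≡9x+20 (mod 26); the inverse of 9 mod 26 is 3. Treating letters as 0–25, the rule is x ↦ 9x + 20 (mod 26).
Undoing it on rqswf: r(17)→3·(17−20)≡17=r; q(16)→3·(16−20)≡14=o; s(18)→3·(18−20)≡20=u; w(22)→3·(22−20)≡6=g; f(5)→3·(5−20)≡7=h (all mod 26).

rough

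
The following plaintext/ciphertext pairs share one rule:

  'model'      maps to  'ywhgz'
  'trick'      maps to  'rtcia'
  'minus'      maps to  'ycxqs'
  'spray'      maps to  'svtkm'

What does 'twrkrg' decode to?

Each letter's alphabet position (a=0..z=25) is mapped through 25·x+10 mod 26 — an affine cipher.
Undoing it on twrkrg: t(19)→25·(19−10)≡17=r; w(22)→25·(22−10)≡14=o; r(17)→25·(17−10)≡19=t; k(10)→25·(10−10)≡0=a; r(17)→25·(17−10)≡19=t; g(6)→25·(6−10)≡4=e (all mod 26).

rotate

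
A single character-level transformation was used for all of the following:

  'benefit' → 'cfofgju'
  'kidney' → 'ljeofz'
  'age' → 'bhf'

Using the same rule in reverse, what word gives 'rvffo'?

Every letter moves 1 place later in the alphabet, wrapping around z→a.
Undoing it on rvffo: r−1=q, v−1=u, f−1=e, f−1=e, o−1=n.

queen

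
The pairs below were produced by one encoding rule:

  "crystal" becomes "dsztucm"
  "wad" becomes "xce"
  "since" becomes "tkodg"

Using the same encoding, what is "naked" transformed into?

oclge

Two shifts are in play — +2 for a/e/i/o/u, +1 for every other letter.
On naked: n(cons)+1=o, a(vowel)+2=c, k(cons)+1=l, e(vowel)+2=g, d(cons)+1=e.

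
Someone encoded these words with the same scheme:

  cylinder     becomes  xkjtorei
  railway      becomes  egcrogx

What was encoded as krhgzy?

stable

Read the word backwards and shift each letter +6.
Undoing it on krhgzy: shift back: k−6=e, r−6=l, h−6=b, g−6=a, z−6=t, y−6=s → elbats; then reverse → stable.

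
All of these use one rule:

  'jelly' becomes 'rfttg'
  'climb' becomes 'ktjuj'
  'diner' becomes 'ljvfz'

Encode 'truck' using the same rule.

The shift depends on letter class: consonant j→r is +8, but vowel e→f is +1. Two shifts are in play — +1 for a/e/i/o/u, +8 for every other letter.
On truck: t(cons)+8=b, r(cons)+8=z, u(vowel)+1=v, c(cons)+8=k, k(cons)+8=s.

bzvks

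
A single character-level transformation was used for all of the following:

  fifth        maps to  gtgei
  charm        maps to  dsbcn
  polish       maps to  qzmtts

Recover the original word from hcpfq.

group

Shifts by position in fifth: pos 0: f→g (+1), pos 1: i→t (+11), pos 2: f→g (+1), pos 3: t→e (+11) — repeating every 2. The shifts repeat in a cycle of length 2: positions 0,1,… shift by +1, +11, then the pattern repeats.
Reversing it on hcpfq: h−1=g, c−11=r, p−1=o, f−11=u, q−1=p.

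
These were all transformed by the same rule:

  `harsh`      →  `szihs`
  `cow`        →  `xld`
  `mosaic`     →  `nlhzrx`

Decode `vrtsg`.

Each pair mirrors across the alphabet (h↔s, a↔z, r↔i): positions sum to 25. Letters are reflected about the middle of the alphabet (position → 25−position): Atbash.
Decoding vrtsg: v↔e, r↔i, t↔g, s↔h, g↔t.

eight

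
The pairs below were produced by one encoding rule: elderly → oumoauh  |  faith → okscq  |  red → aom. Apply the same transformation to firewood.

The rule splits by letter class: vowels +10, consonants +9.
On firewood: f(cons)+9=o, i(vowel)+10=s, r(cons)+9=a, e(vowel)+10=o, w(cons)+9=f, o(vowel)+10=y, o(vowel)+10=y, d(cons)+9=m.

osaofyym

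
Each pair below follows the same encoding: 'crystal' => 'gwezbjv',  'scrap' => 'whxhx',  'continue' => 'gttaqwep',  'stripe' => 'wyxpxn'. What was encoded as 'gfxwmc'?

In crystal: c→g is +4, r→w is +5, y→e is +6, s→z is +7 — the shift increases by 1 each position. Letter i (0-indexed) is shifted by i+4, so successive shifts are 4, 5, 6, ….
Decoding gfxwmc: g−4=c, f−5=a, x−6=r, w−7=p, m−8=e, c−9=t.

carpet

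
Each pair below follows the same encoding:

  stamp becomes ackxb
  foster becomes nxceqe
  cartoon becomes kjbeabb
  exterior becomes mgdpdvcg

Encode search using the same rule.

ankcou

In stamp: s→a is +8, t→c is +9, a→k is +10, m→x is +11 — the shift increases by 1 each position. The shift increases by 1 at each position, starting from +8: 8, 9, 10, ….
On search: s+8=a, e+9=n, a+10=k, r+11=c, c+12=o, h+13=u.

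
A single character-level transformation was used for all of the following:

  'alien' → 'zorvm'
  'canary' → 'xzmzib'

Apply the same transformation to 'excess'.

Each pair mirrors across the alphabet (a↔z, l↔o, i↔r): positions sum to 25. Each letter is replaced by its mirror in the alphabet: a↔z, b↔y, c↔x, and so on (the Atbash cipher).
On excess: e↔v, x↔c, c↔x, e↔v, s↔h, s↔h.

vcxvhh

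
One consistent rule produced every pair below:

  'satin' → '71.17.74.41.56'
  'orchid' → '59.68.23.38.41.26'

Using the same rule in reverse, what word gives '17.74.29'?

s(#19)→71 and a(#1)→17: differences scale by 3, so n = 3·pos + 14. Each letter becomes 3×(its alphabet position, a=1..z=26) + 14.
Undoing it on 17.74.29: 17→(17−14)÷3=1=a, 74→(74−14)÷3=20=t, 29→(29−14)÷3=5=e.

ate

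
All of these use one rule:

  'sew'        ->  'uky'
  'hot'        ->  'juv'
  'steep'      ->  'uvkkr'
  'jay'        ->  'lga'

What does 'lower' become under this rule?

nuykt

The shift depends on letter class: consonant s→u is +2, but vowel e→k is +6. Two shifts are in play — +6 for a/e/i/o/u, +2 for every other letter.
For lower: l(cons)+2=n, o(vowel)+6=u, w(cons)+2=y, e(vowel)+6=k, r(cons)+2=t.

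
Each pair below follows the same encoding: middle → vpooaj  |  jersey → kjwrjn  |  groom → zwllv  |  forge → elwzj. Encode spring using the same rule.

rgwpqz

m(12)→v(21) and i(8)→p(15) fit y≡21x+3 (mod 26); the inverse of 21 mod 26 is 5. This is an affine cipher: with a=0,…,z=25, each position x becomes (21x+3) mod 26.
For spring: s(18)→21·18+3≡17=r; p(15)→21·15+3≡6=g; r(17)→21·17+3≡22=w; i(8)→21·8+3≡15=p; n(13)→21·13+3≡16=q; g(6)→21·6+3≡25=z (all mod 26).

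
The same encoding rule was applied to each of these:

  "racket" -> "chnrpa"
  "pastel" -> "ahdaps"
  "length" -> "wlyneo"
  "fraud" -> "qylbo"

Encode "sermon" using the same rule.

Shifts by position in racket: pos 0: r→c (+11), pos 1: a→h (+7), pos 2: c→n (+11), pos 3: k→r (+7) — repeating every 2. The shifts repeat in a cycle of length 2: positions 0,1,… shift by +11, +7, then the pattern repeats.
For sermon: s+11=d, e+7=l, r+11=c, m+7=t, o+11=z, n+7=u.

dlctzu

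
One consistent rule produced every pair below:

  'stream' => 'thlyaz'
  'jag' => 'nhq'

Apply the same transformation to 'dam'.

thk

The output letters match the input read backwards, each shifted +7: stream reversed is maerts. The word is reversed, then every letter is shifted forward by 7.
On dam: reverse → mad; then shift: m+7=t, a+7=h, d+7=k.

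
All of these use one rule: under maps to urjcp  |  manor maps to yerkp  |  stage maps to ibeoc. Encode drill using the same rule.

jpaff

Each letter's alphabet position (a=0..z=25) is mapped through 19·x+4 mod 26 — an affine cipher.
For drill: d(3)→19·3+4≡9=j; r(17)→19·17+4≡15=p; i(8)→19·8+4≡0=a; l(11)→19·11+4≡5=f; l(11)→19·11+4≡5=f (all mod 26).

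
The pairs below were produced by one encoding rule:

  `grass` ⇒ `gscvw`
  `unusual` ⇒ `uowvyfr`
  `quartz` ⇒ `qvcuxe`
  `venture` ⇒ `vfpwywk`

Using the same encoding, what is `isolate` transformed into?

In grass: g→g is +0, r→s is +1, a→c is +2, s→v is +3 — the shift increases by 1 each position. Each letter shifts forward by its position index (0, 1, 2, …) — the shift grows by one for each successive letter.
For isolate: i+0=i, s+1=t, o+2=q, l+3=o, a+4=e, t+5=y, e+6=k.

itqoeyk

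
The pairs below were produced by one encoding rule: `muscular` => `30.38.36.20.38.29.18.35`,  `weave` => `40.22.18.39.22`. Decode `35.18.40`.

The number is (letter's place in the alphabet, a=1) + 17.
Decoding 35.18.40: 35→(35−17)÷1=18=r, 18→(18−17)÷1=1=a, 40→(40−17)÷1=23=w.

raw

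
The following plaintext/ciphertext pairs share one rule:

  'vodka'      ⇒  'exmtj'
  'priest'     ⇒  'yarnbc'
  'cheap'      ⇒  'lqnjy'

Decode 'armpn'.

ridge

It's a constant shift of +9 (ROT9).
Decoding armpn: a−9=r, r−9=i, m−9=d, p−9=g, n−9=e.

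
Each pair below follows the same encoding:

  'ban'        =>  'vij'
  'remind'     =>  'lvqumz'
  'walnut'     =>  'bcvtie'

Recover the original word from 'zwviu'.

The output letters match the input read backwards, each shifted +8: ban reversed is nab. The word is reversed, then every letter is shifted forward by 8.
Reversing it on zwviu: shift back: z−8=r, w−8=o, v−8=n, i−8=a, u−8=m → ronam; then reverse → manor.

manor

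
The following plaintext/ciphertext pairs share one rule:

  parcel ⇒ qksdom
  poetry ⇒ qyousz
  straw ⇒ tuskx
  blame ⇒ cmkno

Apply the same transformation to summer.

The rule splits by letter class: vowels +10, consonants +1.
For summer: s(cons)+1=t, u(vowel)+10=e, m(cons)+1=n, m(cons)+1=n, e(vowel)+10=o, r(cons)+1=s.

tennos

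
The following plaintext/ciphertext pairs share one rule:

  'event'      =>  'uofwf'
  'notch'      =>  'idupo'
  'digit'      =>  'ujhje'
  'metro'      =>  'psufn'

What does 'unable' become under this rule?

fmcbov

The output letters match the input read backwards, each shifted +1: event reversed is tneve. Read the word backwards and shift each letter +1.
For unable: reverse → elbanu; then shift: e+1=f, l+1=m, b+1=c, a+1=b, n+1=o, u+1=v.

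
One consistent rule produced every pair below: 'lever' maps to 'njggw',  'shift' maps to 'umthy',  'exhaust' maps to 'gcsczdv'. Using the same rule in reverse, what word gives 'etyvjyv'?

Shifts by position in lever: pos 0: l→n (+2), pos 1: e→j (+5), pos 2: v→g (+11), pos 3: e→g (+2), pos 4: r→w (+5) — repeating every 3. The shifts repeat in a cycle of length 3: positions 0,1,… shift by +2, +5, +11, then the pattern repeats.
Undoing it on etyvjyv: e−2=c, t−5=o, y−11=n, v−2=t, j−5=e, y−11=n, v−2=t.

content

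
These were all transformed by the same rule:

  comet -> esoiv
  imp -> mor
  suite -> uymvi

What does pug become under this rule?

ryi

The shift depends on letter class: consonant c→e is +2, but vowel o→s is +4. The rule splits by letter class: vowels +4, consonants +2.
On pug: p(cons)+2=r, u(vowel)+4=y, g(cons)+2=i.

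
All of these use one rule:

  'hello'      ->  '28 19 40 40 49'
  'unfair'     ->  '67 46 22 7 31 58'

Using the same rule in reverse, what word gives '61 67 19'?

h(#8)→28 and e(#5)→19: differences scale by 3, so n = 3·pos + 4. Each letter becomes 3×(its alphabet position, a=1..z=26) + 4.
Reversing it on 61 67 19: 61→(61−4)÷3=19=s, 67→(67−4)÷3=21=u, 19→(19−4)÷3=5=e.

sue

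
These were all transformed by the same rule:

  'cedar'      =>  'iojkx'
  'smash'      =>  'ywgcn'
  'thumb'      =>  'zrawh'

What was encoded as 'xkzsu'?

ratio

Shifts by position in cedar: pos 0: c→i (+6), pos 1: e→o (+10), pos 2: d→j (+6), pos 3: a→k (+10) — repeating every 2. The shifts repeat in a cycle of length 2: positions 0,1,… shift by +6, +10, then the pattern repeats.
Decoding xkzsu: x−6=r, k−10=a, z−6=t, s−10=i, u−6=o.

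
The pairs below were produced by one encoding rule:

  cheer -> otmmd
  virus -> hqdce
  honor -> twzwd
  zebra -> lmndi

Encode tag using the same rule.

fis

The shift depends on letter class: consonant c→o is +12, but vowel e→m is +8. Vowels shift forward by 8 and consonants shift forward by 12.
Applying it to tag: t(cons)+12=f, a(vowel)+8=i, g(cons)+12=s.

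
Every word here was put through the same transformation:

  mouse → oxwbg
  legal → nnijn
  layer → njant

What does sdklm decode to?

quick

Shifts by position in mouse: pos 0: m→o (+2), pos 1: o→x (+9), pos 2: u→w (+2), pos 3: s→b (+9) — repeating every 2. A repeating key of period 2 is used — shifts +2, +9 over and over.
Decoding sdklm: s−2=q, d−9=u, k−2=i, l−9=c, m−2=k.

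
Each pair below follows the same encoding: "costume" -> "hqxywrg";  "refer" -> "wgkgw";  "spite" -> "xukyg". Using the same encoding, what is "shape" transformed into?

xmcug

Two shifts are in play — +2 for a/e/i/o/u, +5 for every other letter.
On shape: s(cons)+5=x, h(cons)+5=m, a(vowel)+2=c, p(cons)+5=u, e(vowel)+2=g.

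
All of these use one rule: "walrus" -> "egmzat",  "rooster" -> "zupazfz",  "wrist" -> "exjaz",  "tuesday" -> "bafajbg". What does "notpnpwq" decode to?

fishhook

Shifts by position in walrus: pos 0: w→e (+8), pos 1: a→g (+6), pos 2: l→m (+1), pos 3: r→z (+8), pos 4: u→a (+6), pos 5: s→t (+1) — repeating every 3. The shifts repeat in a cycle of length 3: positions 0,1,… shift by +8, +6, +1, then the pattern repeats.
Decoding notpnpwq: n−8=f, o−6=i, t−1=s, p−8=h, n−6=h, p−1=o, w−8=o, q−6=k.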